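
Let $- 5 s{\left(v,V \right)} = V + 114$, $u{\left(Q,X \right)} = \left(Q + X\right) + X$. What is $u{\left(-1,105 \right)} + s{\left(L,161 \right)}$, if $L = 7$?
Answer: $154$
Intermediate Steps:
$u{\left(Q,X \right)} = Q + 2 X$
$s{\left(v,V \right)} = - \frac{114}{5} - \frac{V}{5}$ ($s{\left(v,V \right)} = - \frac{V + 114}{5} = - \frac{114 + V}{5} = - \frac{114}{5} - \frac{V}{5}$)
$u{\left(-1,105 \right)} + s{\left(L,161 \right)} = \left(-1 + 2 \cdot 105\right) - 55 = \left(-1 + 210\right) - 55 = 209 - 55 = 154$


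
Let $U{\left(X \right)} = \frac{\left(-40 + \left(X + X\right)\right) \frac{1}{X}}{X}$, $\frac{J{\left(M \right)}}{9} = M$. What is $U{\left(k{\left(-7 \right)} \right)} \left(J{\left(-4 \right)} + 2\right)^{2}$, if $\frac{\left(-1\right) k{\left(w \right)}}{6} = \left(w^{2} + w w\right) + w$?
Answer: $- \frac{327148}{74529} \approx -4.3895$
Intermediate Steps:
$J{\left(M \right)} = 9 M$
$k{\left(w \right)} = - 12 w^{2} - 6 w$ ($k{\left(w \right)} = - 6 \left(\left(w^{2} + w w\right) + w\right) = - 6 \left(\left(w^{2} + w^{2}\right) + w\right) = - 6 \left(2 w^{2} + w\right) = - 6 \left(w + 2 w^{2}\right) = - 12 w^{2} - 6 w$)
$U{\left(X \right)} = \frac{-40 + 2 X}{X^{2}}$ ($U{\left(X \right)} = \frac{\left(-40 + 2 X\right) \frac{1}{X}}{X} = \frac{\frac{1}{X} \left(-40 + 2 X\right)}{X} = \frac{-40 + 2 X}{X^{2}}$)
$U{\left(k{\left(-7 \right)} \right)} \left(J{\left(-4 \right)} + 2\right)^{2} = \frac{2 \left(-20 - - 42 \left(1 + 2 \left(-7\right)\right)\right)}{1764 \left(1 + 2 \left(-7\right)\right)^{2}} \left(9 \left(-4\right) + 2\right)^{2} = \frac{2 \left(-20 - - 42 \left(1 - 14\right)\right)}{1764 \left(1 - 14\right)^{2}} \left(-36 + 2\right)^{2} = \frac{2 \left(-20 - \left(-42\right) \left(-13\right)\right)}{298116} \left(-34\right)^{2} = \frac{2 \left(-20 - 546\right)}{298116} \cdot 1156 = 2 \cdot \frac{1}{298116} \left(-566\right) 1156 = \left(- \frac{283}{74529}\right) 1156 = - \frac{327148}{74529}$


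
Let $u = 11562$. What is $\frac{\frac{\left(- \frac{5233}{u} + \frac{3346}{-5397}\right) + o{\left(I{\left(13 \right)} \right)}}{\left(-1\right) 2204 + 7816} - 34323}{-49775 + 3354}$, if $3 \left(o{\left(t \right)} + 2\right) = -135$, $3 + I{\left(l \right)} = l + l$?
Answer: $\frac{572359768613875}{774102094450968} \approx 0.73939$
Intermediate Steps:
$I{\left(l \right)} = -3 + 2 l$ ($I{\left(l \right)} = -3 + \left(l + l\right) = -3 + 2 l$)
$o{\left(t \right)} = -47$ ($o{\left(t \right)} = -2 + \frac{1}{3} \left(-135\right) = -2 - 45 = -47$)
$\frac{\frac{\left(- \frac{5233}{u} + \frac{3346}{-5397}\right) + o{\left(I{\left(13 \right)} \right)}}{\left(-1\right) 2204 + 7816} - 34323}{-49775 + 3354} = \frac{\frac{\left(- \frac{5233}{11562} + \frac{3346}{-5397}\right) - 47}{\left(-1\right) 2204 + 7816} - 34323}{-49775 + 3354} = \frac{\frac{\left(\left(-5233\right) \frac{1}{11562} + 3346 \left(- \frac{1}{5397}\right)\right) - 47}{-2204 + 7816} - 34323}{-46421} = \left(\frac{\left(- \frac{5233}{11562} - \frac{478}{771}\right) - 47}{5612} - 34323\right) \left(- \frac{1}{46421}\right) = \left(\left(- \frac{3187093}{2971434} - 47\right) \frac{1}{5612} - 34323\right) \left(- \frac{1}{46421}\right) = \left(\left(- \frac{142844491}{2971434}\right) \frac{1}{5612} - 34323\right) \left(- \frac{1}{46421}\right) = \left(- \frac{142844491}{16675687608} - 34323\right) \left(- \frac{1}{46421}\right) = \left(- \frac{572359768613875}{16675687608}\right) \left(- \frac{1}{46421}\right) = \frac{572359768613875}{774102094450968}$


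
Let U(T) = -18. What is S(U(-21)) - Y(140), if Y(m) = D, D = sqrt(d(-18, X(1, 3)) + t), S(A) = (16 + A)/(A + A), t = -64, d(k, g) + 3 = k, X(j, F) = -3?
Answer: 1/18 - I*sqrt(85) ≈ 0.055556 - 9.2195*I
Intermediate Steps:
d(k, g) = -3 + k
S(A) = (16 + A)/(2*A) (S(A) = (16 + A)/((2*A)) = (16 + A)*(1/(2*A)) = (16 + A)/(2*A))
D = I*sqrt(85) (D = sqrt((-3 - 18) - 64) = sqrt(-21 - 64) = sqrt(-85) = I*sqrt(85) ≈ 9.2195*I)
Y(m) = I*sqrt(85)
S(U(-21)) - Y(140) = (1/2)*(16 - 18)/(-18) - I*sqrt(85) = (1/2)*(-1/18)*(-2) - I*sqrt(85) = 1/18 - I*sqrt(85)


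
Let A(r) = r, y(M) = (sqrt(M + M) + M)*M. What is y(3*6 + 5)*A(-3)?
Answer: -1587 - 69*sqrt(46) ≈ -2055.0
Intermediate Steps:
y(M) = M*(M + sqrt(2)*sqrt(M)) (y(M) = (sqrt(2*M) + M)*M = (sqrt(2)*sqrt(M) + M)*M = (M + sqrt(2)*sqrt(M))*M = M*(M + sqrt(2)*sqrt(M)))
y(3*6 + 5)*A(-3) = ((3*6 + 5)**2 + sqrt(2)*(3*6 + 5)**(3/2))*(-3) = ((18 + 5)**2 + sqrt(2)*(18 + 5)**(3/2))*(-3) = (23**2 + sqrt(2)*23**(3/2))*(-3) = (529 + sqrt(2)*(23*sqrt(23)))*(-3) = (529 + 23*sqrt(46))*(-3) = -1587 - 69*sqrt(46)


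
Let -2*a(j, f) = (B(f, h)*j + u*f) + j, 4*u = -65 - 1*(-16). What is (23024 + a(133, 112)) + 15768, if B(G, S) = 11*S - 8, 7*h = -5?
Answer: 40466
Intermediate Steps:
h = -5/7 (h = (⅐)*(-5) = -5/7 ≈ -0.71429)
B(G, S) = -8 + 11*S
u = -49/4 (u = (-65 - 1*(-16))/4 = (-65 + 16)/4 = (¼)*(-49) = -49/4 ≈ -12.250)
a(j, f) = 49*f/8 + 52*j/7 (a(j, f) = -(((-8 + 11*(-5/7))*j - 49*f/4) + j)/2 = -(((-8 - 55/7)*j - 49*f/4) + j)/2 = -((-111*j/7 - 49*f/4) + j)/2 = -(-104*j/7 - 49*f/4)/2 = 49*f/8 + 52*j/7)
(23024 + a(133, 112)) + 15768 = (23024 + ((49/8)*112 + (52/7)*133)) + 15768 = (23024 + (686 + 988)) + 15768 = (23024 + 1674) + 15768 = 24698 + 15768 = 40466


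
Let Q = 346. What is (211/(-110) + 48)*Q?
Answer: 876937/55 ≈ 15944.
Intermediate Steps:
(211/(-110) + 48)*Q = (211/(-110) + 48)*346 = (211*(-1/110) + 48)*346 = (-211/110 + 48)*346 = (5069/110)*346 = 876937/55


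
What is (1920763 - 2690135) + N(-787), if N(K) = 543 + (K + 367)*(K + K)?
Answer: -107749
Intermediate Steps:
N(K) = 543 + 2*K*(367 + K) (N(K) = 543 + (367 + K)*(2*K) = 543 + 2*K*(367 + K))
(1920763 - 2690135) + N(-787) = (1920763 - 2690135) + (543 + 2*(-787)² + 734*(-787)) = -769372 + (543 + 2*619369 - 577658) = -769372 + (543 + 1238738 - 577658) = -769372 + 661623 = -107749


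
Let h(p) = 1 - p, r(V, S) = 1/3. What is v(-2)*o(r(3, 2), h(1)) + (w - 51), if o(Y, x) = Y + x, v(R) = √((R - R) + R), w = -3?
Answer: -54 + I*√2/3 ≈ -54.0 + 0.4714*I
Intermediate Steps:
r(V, S) = ⅓
v(R) = √R (v(R) = √(0 + R) = √R)
v(-2)*o(r(3, 2), h(1)) + (w - 51) = √(-2)*(⅓ + (1 - 1*1)) + (-3 - 51) = (I*√2)*(⅓ + (1 - 1)) - 54 = (I*√2)*(⅓ + 0) - 54 = (I*√2)*(⅓) - 54 = I*√2/3 - 54 = -54 + I*√2/3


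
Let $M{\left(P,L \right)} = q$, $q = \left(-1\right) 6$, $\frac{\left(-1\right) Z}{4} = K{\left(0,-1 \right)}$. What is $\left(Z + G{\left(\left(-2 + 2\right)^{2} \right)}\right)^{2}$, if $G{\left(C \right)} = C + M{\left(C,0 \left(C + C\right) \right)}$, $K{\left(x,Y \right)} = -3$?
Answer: $36$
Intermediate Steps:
$Z = 12$ ($Z = \left(-4\right) \left(-3\right) = 12$)
$q = -6$
$M{\left(P,L \right)} = -6$
$G{\left(C \right)} = -6 + C$ ($G{\left(C \right)} = C - 6 = -6 + C$)
$\left(Z + G{\left(\left(-2 + 2\right)^{2} \right)}\right)^{2} = \left(12 - \left(6 - \left(-2 + 2\right)^{2}\right)\right)^{2} = \left(12 - \left(6 - 0^{2}\right)\right)^{2} = \left(12 + \left(-6 + 0\right)\right)^{2} = \left(12 - 6\right)^{2} = 6^{2} = 36$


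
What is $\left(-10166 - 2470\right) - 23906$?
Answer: $-36542$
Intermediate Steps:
$\left(-10166 - 2470\right) - 23906 = -12636 - 23906 = -36542$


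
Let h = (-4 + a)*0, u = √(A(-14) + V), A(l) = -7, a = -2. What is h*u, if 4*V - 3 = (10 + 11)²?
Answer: 0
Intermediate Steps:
V = 111 (V = ¾ + (10 + 11)²/4 = ¾ + (¼)*21² = ¾ + (¼)*441 = ¾ + 441/4 = 111)
u = 2*√26 (u = √(-7 + 111) = √104 = 2*√26 ≈ 10.198)
h = 0 (h = (-4 - 2)*0 = -6*0 = 0)
h*u = 0*(2*√26) = 0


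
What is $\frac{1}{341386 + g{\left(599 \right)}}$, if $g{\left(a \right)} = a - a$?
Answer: $\frac{1}{341386} \approx 2.9292 \cdot 10^{-6}$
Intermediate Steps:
$g{\left(a \right)} = 0$
$\frac{1}{341386 + g{\left(599 \right)}} = \frac{1}{341386 + 0} = \frac{1}{341386}$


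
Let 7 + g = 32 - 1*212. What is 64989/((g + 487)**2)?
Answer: 7221/10000 ≈ 0.72210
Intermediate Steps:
g = -187 (g = -7 + (32 - 1*212) = -7 + (32 - 212) = -7 - 180 = -187)
64989/((g + 487)**2) = 64989/((-187 + 487)**2) = 64989/(300**2) = 64989/90000 = 64989*(1/90000) = 7221/10000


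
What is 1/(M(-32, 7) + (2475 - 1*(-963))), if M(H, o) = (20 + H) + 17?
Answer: 1/3443 ≈ 0.00029044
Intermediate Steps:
M(H, o) = 37 + H
1/(M(-32, 7) + (2475 - 1*(-963))) = 1/((37 - 32) + (2475 - 1*(-963))) = 1/(5 + (2475 + 963)) = 1/(5 + 3438) = 1/3443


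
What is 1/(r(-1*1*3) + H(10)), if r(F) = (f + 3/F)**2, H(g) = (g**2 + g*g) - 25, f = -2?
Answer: 1/184 ≈ 0.0054348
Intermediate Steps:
H(g) = -25 + 2*g**2 (H(g) = (g**2 + g**2) - 25 = 2*g**2 - 25 = -25 + 2*g**2)
r(F) = (-2 + 3/F)**2
1/(r(-1*1*3) + H(10)) = 1/((3 - 2*(-1*1)*3)**2/(-1*1*3)**2 + (-25 + 2*10**2)) = 1/((3 - (-2)*3)**2/(-1*3)**2 + (-25 + 2*100)) = 1/((3 - 2*(-3))**2/(-3)**2 + (-25 + 200)) = 1/((3 + 6)**2/9 + 175) = 1/((1/9)*9**2 + 175) = 1/((1/9)*81 + 175) = 1/(9 + 175) = 1/184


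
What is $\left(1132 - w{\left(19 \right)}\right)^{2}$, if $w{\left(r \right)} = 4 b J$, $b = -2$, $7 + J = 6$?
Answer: $1263376$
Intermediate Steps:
$J = -1$ ($J = -7 + 6 = -1$)
$w{\left(r \right)} = 8$ ($w{\left(r \right)} = 4 \left(-2\right) \left(-1\right) = \left(-8\right) \left(-1\right) = 8$)
$\left(1132 - w{\left(19 \right)}\right)^{2} = \left(1132 - 8\right)^{2} = 1124^{2} = 1263376$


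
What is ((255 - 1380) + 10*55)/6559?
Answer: -575/6559 ≈ -0.087666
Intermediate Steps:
((255 - 1380) + 10*55)/6559 = (-1125 + 550)*(1/6559) = -575*1/6559 = -575/6559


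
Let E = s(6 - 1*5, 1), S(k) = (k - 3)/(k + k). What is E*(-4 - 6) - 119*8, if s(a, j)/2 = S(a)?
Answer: -932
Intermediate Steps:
S(k) = (-3 + k)/(2*k) (S(k) = (-3 + k)/((2*k)) = (-3 + k)*(1/(2*k)) = (-3 + k)/(2*k))
s(a, j) = (-3 + a)/a (s(a, j) = 2*((-3 + a)/(2*a)) = (-3 + a)/a)
E = -2 (E = (-3 + (6 - 1*5))/(6 - 1*5) = (-3 + (6 - 5))/(6 - 5) = (-3 + 1)/1 = 1*(-2) = -2)
E*(-4 - 6) - 119*8 = -2*(-4 - 6) - 119*8 = -2*(-10) - 952 = 20 - 952 = -932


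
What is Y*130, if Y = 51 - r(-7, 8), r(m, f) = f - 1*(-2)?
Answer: 5330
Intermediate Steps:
r(m, f) = 2 + f (r(m, f) = f + 2 = 2 + f)
Y = 41 (Y = 51 - (2 + 8) = 51 - 1*10 = 51 - 10 = 41)
Y*130 = 41*130 = 5330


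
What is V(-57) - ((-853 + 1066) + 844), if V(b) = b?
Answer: -1114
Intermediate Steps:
V(-57) - ((-853 + 1066) + 844) = -57 - ((-853 + 1066) + 844) = -57 - (213 + 844) = -57 - 1*1057 = -57 - 1057 = -1114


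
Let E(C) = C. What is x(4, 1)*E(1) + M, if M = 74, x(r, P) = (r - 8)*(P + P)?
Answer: 66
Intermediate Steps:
x(r, P) = 2*P*(-8 + r) (x(r, P) = (-8 + r)*(2*P) = 2*P*(-8 + r))
x(4, 1)*E(1) + M = (2*1*(-8 + 4))*1 + 74 = (2*1*(-4))*1 + 74 = -8*1 + 74 = -8 + 74 = 66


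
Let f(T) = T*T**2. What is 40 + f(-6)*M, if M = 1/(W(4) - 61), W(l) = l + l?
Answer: 2336/53 ≈ 44.075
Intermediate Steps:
W(l) = 2*l
f(T) = T**3
M = -1/53 (M = 1/(2*4 - 61) = 1/(8 - 61) = 1/(-53) = -1/53 ≈ -0.018868)
40 + f(-6)*M = 40 + (-6)**3*(-1/53) = 40 - 216*(-1/53) = 40 + 216/53 = 2336/53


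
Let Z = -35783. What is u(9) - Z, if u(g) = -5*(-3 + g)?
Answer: 35753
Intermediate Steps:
u(g) = 15 - 5*g
u(9) - Z = (15 - 5*9) - 1*(-35783) = (15 - 45) + 35783 = -30 + 35783 = 35753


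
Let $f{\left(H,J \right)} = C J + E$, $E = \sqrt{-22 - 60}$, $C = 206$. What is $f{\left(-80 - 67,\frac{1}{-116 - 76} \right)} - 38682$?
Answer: $- \frac{3713575}{96} + i \sqrt{82} \approx -38683.0 + 9.0554 i$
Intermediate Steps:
$E = i \sqrt{82}$ ($E = \sqrt{-82} = i \sqrt{82} \approx 9.0554 i$)
$f{\left(H,J \right)} = 206 J + i \sqrt{82}$
$f{\left(-80 - 67,\frac{1}{-116 - 76} \right)} - 38682 = \left(\frac{206}{-116 - 76} + i \sqrt{82}\right) - 38682 = \left(\frac{206}{-192} + i \sqrt{82}\right) - 38682 = \left(206 \left(- \frac{1}{192}\right) + i \sqrt{82}\right) - 38682 = \left(- \frac{103}{96} + i \sqrt{82}\right) - 38682 = - \frac{3713575}{96} + i \sqrt{82}$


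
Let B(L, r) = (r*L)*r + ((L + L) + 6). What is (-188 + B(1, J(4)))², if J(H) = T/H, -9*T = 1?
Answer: 54419091841/1679616 ≈ 32400.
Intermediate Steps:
T = -⅑ (T = -⅑*1 = -⅑ ≈ -0.11111)
J(H) = -1/(9*H)
B(L, r) = 6 + 2*L + L*r² (B(L, r) = (L*r)*r + (2*L + 6) = L*r² + (6 + 2*L) = 6 + 2*L + L*r²)
(-188 + B(1, J(4)))² = (-188 + (6 + 2*1 + 1*(-⅑/4)²))² = (-188 + (6 + 2 + 1*(-⅑*¼)²))² = (-188 + (6 + 2 + 1*(-1/36)²))² = (-188 + (6 + 2 + 1*(1/1296)))² = (-188 + (6 + 2 + 1/1296))² = (-188 + 10369/1296)² = (-233279/1296)² = 54419091841/1679616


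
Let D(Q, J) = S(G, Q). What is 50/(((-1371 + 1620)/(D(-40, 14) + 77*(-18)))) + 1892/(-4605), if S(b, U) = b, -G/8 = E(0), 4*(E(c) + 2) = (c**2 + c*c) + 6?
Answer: -35408512/127405 ≈ -277.92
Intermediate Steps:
E(c) = -1/2 + c**2/2 (E(c) = -2 + ((c**2 + c*c) + 6)/4 = -2 + ((c**2 + c**2) + 6)/4 = -2 + (2*c**2 + 6)/4 = -2 + (6 + 2*c**2)/4 = -2 + (3/2 + c**2/2) = -1/2 + c**2/2)
G = 4 (G = -8*(-1/2 + (1/2)*0**2) = -8*(-1/2 + (1/2)*0) = -8*(-1/2 + 0) = -8*(-1/2) = 4)
D(Q, J) = 4
50/(((-1371 + 1620)/(D(-40, 14) + 77*(-18)))) + 1892/(-4605) = 50/(((-1371 + 1620)/(4 + 77*(-18)))) + 1892/(-4605) = 50/((249/(4 - 1386))) + 1892*(-1/4605) = 50/((249/(-1382))) - 1892/4605 = 50/((249*(-1/1382))) - 1892/4605 = 50/(-249/1382) - 1892/4605 = 50*(-1382/249) - 1892/4605 = -69100/249 - 1892/4605 = -35408512/127405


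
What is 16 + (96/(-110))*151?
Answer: -6368/55 ≈ -115.78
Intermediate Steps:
16 + (96/(-110))*151 = 16 + (96*(-1/110))*151 = 16 - 48/55*151 = 16 - 7248/55 = -6368/55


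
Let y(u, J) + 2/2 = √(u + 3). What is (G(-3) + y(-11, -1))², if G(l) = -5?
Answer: 28 - 24*I*√2 ≈ 28.0 - 33.941*I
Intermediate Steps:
y(u, J) = -1 + √(3 + u) (y(u, J) = -1 + √(u + 3) = -1 + √(3 + u))
(G(-3) + y(-11, -1))² = (-5 + (-1 + √(3 - 11)))² = (-5 + (-1 + √(-8)))² = (-5 + (-1 + 2*I*√2))² = (-6 + 2*I*√2)²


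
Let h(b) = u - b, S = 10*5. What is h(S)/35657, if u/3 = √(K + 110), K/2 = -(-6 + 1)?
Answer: -50/35657 + 6*√30/35657 ≈ -0.00048060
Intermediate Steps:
K = 10 (K = 2*(-(-6 + 1)) = 2*(-1*(-5)) = 2*5 = 10)
S = 50
u = 6*√30 (u = 3*√(10 + 110) = 3*√120 = 3*(2*√30) = 6*√30 ≈ 32.863)
h(b) = -b + 6*√30 (h(b) = 6*√30 - b = -b + 6*√30)
h(S)/35657 = (-1*50 + 6*√30)/35657 = (-50 + 6*√30)*(1/35657) = -50/35657 + 6*√30/35657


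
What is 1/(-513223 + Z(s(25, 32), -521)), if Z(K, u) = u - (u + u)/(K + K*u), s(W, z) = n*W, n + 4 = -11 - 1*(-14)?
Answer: -6500/3339335479 ≈ -1.9465e-6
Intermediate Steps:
n = -1 (n = -4 + (-11 - 1*(-14)) = -4 + (-11 + 14) = -4 + 3 = -1)
s(W, z) = -W
Z(K, u) = u - 2*u/(K + K*u)
1/(-513223 + Z(s(25, 32), -521)) = 1/(-513223 - 521*(-2 - 1*25 - 1*25*(-521))/(((-1*25))*(1 - 521))) = 1/(-513223 - 521*(-2 - 25 - 25*(-521))/(-25*(-520))) = 1/(-513223 - 521*(-1/25)*(-1/520)*(-2 - 25 + 13025)) = 1/(-513223 - 521*(-1/25)*(-1/520)*12998) = 1/(-513223 - 3385979/6500) = 1/(-3339335479/6500) = -6500/3339335479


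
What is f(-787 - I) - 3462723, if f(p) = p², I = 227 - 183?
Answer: -2772162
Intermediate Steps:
I = 44
f(-787 - I) - 3462723 = (-787 - 1*44)² - 3462723 = (-787 - 44)² - 3462723 = (-831)² - 3462723 = 690561 - 3462723 = -2772162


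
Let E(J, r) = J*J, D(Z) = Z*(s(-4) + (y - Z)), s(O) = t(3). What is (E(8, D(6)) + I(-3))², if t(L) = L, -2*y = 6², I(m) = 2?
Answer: 4356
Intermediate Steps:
y = -18 (y = -½*6² = -½*36 = -18)
s(O) = 3
D(Z) = Z*(-15 - Z) (D(Z) = Z*(3 + (-18 - Z)) = Z*(-15 - Z))
E(J, r) = J²
(E(8, D(6)) + I(-3))² = (8² + 2)² = (64 + 2)² = 66² = 4356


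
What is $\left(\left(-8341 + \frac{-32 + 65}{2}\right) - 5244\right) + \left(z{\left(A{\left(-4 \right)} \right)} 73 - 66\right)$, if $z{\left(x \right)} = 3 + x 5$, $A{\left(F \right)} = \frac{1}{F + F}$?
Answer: $- \frac{107689}{8} \approx -13461.0$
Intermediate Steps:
$A{\left(F \right)} = \frac{1}{2 F}$
$z{\left(x \right)} = 3 + 5 x$
$\left(\left(-8341 + \frac{-32 + 65}{2}\right) - 5244\right) + \left(z{\left(A{\left(-4 \right)} \right)} 73 - 66\right) = \left(\left(-8341 + \frac{-32 + 65}{2}\right) - 5244\right) - \left(66 - \left(3 + 5 \frac{1}{2 \left(-4\right)}\right) 73\right) = \left(\left(-8341 + 33 \cdot \frac{1}{2}\right) - 5244\right) - \left(66 - \left(3 + 5 \cdot \frac{1}{2} \left(- \frac{1}{4}\right)\right) 73\right) = \left(\left(-8341 + \frac{33}{2}\right) - 5244\right) - \left(66 - \left(3 + 5 \left(- \frac{1}{8}\right)\right) 73\right) = \left(- \frac{16649}{2} - 5244\right) - \left(66 - \left(3 - \frac{5}{8}\right) 73\right) = - \frac{27137}{2} + \left(\frac{19}{8} \cdot 73 - 66\right) = - \frac{27137}{2} + \left(\frac{1387}{8} - 66\right) = - \frac{27137}{2} + \frac{859}{8} = - \frac{107689}{8}$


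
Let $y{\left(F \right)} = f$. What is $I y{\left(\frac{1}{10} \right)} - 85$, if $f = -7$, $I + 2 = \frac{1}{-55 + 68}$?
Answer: $- \frac{930}{13} \approx -71.538$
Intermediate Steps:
$I = - \frac{25}{13}$ ($I = -2 + \frac{1}{-55 + 68} = -2 + \frac{1}{13} = - \frac{25}{13} \approx -1.9231$)
$y{\left(F \right)} = -7$
$I y{\left(\frac{1}{10} \right)} - 85 = \left(- \frac{25}{13}\right) \left(-7\right) - 85 = \frac{175}{13} - 85 = - \frac{930}{13}$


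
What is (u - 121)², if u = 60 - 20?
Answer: 6561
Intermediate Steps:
u = 40
(u - 121)² = (40 - 121)² = (-81)² = 6561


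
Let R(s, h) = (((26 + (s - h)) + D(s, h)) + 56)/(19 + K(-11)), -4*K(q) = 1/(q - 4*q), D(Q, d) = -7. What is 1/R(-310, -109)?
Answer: -2507/16632 ≈ -0.15073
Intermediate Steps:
K(q) = 1/(12*q) (K(q) = -1/(4*(q - 4*q)) = -(-1/(3*q))/4 = -(-1)/(12*q) = 1/(12*q))
R(s, h) = 9900/2507 - 132*h/2507 + 132*s/2507 (R(s, h) = (((26 + (s - h)) - 7) + 56)/(19 + (1/12)/(-11)) = (((26 + s - h) - 7) + 56)/(19 + (1/12)*(-1/11)) = ((19 + s - h) + 56)/(19 - 1/132) = (75 + s - h)/(2507/132) = (75 + s - h)*(132/2507) = 9900/2507 - 132*h/2507 + 132*s/2507)
1/R(-310, -109) = 1/(9900/2507 - 132/2507*(-109) + (132/2507)*(-310)) = 1/(9900/2507 + 132/23 - 40920/2507) = 1/(-16632/2507) = -2507/16632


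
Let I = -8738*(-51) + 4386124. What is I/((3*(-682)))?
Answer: -2415881/1023 ≈ -2361.6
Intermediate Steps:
I = 4831762 (I = 445638 + 4386124 = 4831762)
I/((3*(-682))) = 4831762/((3*(-682))) = 4831762/(-2046) = 4831762*(-1/2046) = -2415881/1023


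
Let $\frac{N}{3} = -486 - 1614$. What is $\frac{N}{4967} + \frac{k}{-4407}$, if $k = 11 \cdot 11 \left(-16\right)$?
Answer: $- \frac{18147988}{21889569} \approx -0.82907$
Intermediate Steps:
$k = -1936$ ($k = 121 \left(-16\right) = -1936$)
$N = -6300$ ($N = 3 \left(-486 - 1614\right) = 3 \left(-2100\right) = -6300$)
$\frac{N}{4967} + \frac{k}{-4407} = - \frac{6300}{4967} - \frac{1936}{-4407} = \left(-6300\right) \frac{1}{4967} - - \frac{1936}{4407} = - \frac{6300}{4967} + \frac{1936}{4407} = - \frac{18147988}{21889569}$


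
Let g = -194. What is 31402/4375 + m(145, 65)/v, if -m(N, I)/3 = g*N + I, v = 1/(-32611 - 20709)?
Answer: -2805798370514/625 ≈ -4.4893e+9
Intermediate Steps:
v = -1/53320 (v = 1/(-53320) = -1/53320 ≈ -1.8755e-5)
m(N, I) = -3*I + 582*N (m(N, I) = -3*(-194*N + I) = -3*(I - 194*N) = -3*I + 582*N)
31402/4375 + m(145, 65)/v = 31402/4375 + (-3*65 + 582*145)/(-1/53320) = 31402*(1/4375) + (-195 + 84390)*(-53320) = 4486/625 + 84195*(-53320) = 4486/625 - 4489277400 = -2805798370514/625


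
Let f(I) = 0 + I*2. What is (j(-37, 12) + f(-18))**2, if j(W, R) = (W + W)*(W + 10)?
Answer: 3849444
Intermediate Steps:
j(W, R) = 2*W*(10 + W) (j(W, R) = (2*W)*(10 + W) = 2*W*(10 + W))
f(I) = 2*I (f(I) = 0 + 2*I = 2*I)
(j(-37, 12) + f(-18))**2 = (2*(-37)*(10 - 37) + 2*(-18))**2 = (2*(-37)*(-27) - 36)**2 = (1998 - 36)**2 = 1962**2 = 3849444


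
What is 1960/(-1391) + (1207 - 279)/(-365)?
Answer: -2006248/507715 ≈ -3.9515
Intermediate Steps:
1960/(-1391) + (1207 - 279)/(-365) = 1960*(-1/1391) + 928*(-1/365) = -1960/1391 - 928/365 = -2006248/507715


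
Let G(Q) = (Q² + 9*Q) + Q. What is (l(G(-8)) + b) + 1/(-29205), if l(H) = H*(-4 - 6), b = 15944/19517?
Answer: 91664662603/569993985 ≈ 160.82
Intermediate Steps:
b = 15944/19517 (b = 15944*(1/19517) = 15944/19517 ≈ 0.81693)
G(Q) = Q² + 10*Q
l(H) = -10*H (l(H) = H*(-10) = -10*H)
(l(G(-8)) + b) + 1/(-29205) = (-(-80)*(10 - 8) + 15944/19517) + 1/(-29205) = (-(-80)*2 + 15944/19517) - 1/29205 = (-10*(-16) + 15944/19517) - 1/29205 = (160 + 15944/19517) - 1/29205 = 3138664/19517 - 1/29205 = 91664662603/569993985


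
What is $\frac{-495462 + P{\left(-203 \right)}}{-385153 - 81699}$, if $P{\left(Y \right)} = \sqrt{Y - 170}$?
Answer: $\frac{247731}{233426} - \frac{i \sqrt{373}}{466852} \approx 1.0613 - 4.1369 \cdot 10^{-5} i$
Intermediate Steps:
$P{\left(Y \right)} = \sqrt{-170 + Y}$
$\frac{-495462 + P{\left(-203 \right)}}{-385153 - 81699} = \frac{-495462 + \sqrt{-170 - 203}}{-385153 - 81699} = \frac{-495462 + \sqrt{-373}}{-466852} = \left(-495462 + i \sqrt{373}\right) \left(- \frac{1}{466852}\right) = \frac{247731}{233426} - \frac{i \sqrt{373}}{466852}$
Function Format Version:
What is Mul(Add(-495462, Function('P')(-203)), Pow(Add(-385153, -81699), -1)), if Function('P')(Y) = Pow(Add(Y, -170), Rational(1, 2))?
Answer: Add(Rational(247731, 233426), Mul(Rational(-1, 466852), I, Pow(373, Rational(1, 2)))) ≈ Add(1.0613, Mul(-4.1369e-5, I))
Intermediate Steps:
Function('P')(Y) = Pow(Add(-170, Y), Rational(1, 2))
Mul(Add(-495462, Function('P')(-203)), Pow(Add(-385153, -81699), -1)) = Mul(Add(-495462, Pow(Add(-170, -203), Rational(1, 2))), Pow(Add(-385153, -81699), -1)) = Mul(Add(-495462, Pow(-373, Rational(1, 2))), Pow(-466852, -1)) = Mul(Add(-495462, Mul(I, Pow(373, Rational(1, 2)))), Rational(-1, 466852)) = Add(Rational(247731, 233426), Mul(Rational(-1, 466852), I, Pow(373, Rational(1, 2))))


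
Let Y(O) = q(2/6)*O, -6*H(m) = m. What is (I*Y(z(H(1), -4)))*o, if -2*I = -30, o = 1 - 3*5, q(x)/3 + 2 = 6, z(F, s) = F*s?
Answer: -1680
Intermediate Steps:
H(m) = -m/6
q(x) = 12 (q(x) = -6 + 3*6 = -6 + 18 = 12)
o = -14 (o = 1 - 15 = -14)
I = 15 (I = -1/2*(-30) = 15)
Y(O) = 12*O
(I*Y(z(H(1), -4)))*o = (15*(12*(-1/6*1*(-4))))*(-14) = (15*(12*(-1/6*(-4))))*(-14) = (15*(12*(2/3)))*(-14) = (15*8)*(-14) = 120*(-14) = -1680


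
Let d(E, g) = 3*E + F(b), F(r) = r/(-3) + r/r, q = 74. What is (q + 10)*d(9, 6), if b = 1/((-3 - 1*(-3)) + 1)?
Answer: 2324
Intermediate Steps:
b = 1 (b = 1/((-3 + 3) + 1) = 1/(0 + 1) = 1/1 = 1)
F(r) = 1 - r/3 (F(r) = r*(-1/3) + 1 = -r/3 + 1 = 1 - r/3)
d(E, g) = 2/3 + 3*E (d(E, g) = 3*E + (1 - 1/3*1) = 3*E + (1 - 1/3) = 3*E + 2/3 = 2/3 + 3*E)
(q + 10)*d(9, 6) = (74 + 10)*(2/3 + 3*9) = 84*(2/3 + 27) = 84*(83/3) = 2324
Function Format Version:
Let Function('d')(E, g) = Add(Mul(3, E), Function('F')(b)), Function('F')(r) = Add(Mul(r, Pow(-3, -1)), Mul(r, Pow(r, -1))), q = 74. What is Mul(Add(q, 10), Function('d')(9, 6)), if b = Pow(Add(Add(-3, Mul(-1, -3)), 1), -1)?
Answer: 2324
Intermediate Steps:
b = 1 (b = Pow(Add(Add(-3, 3), 1), -1) = Pow(Add(0, 1), -1) = Pow(1, -1) = 1)
Function('F')(r) = Add(1, Mul(Rational(-1, 3), r)) (Function('F')(r) = Add(Mul(r, Rational(-1, 3)), 1) = Add(Mul(Rational(-1, 3), r), 1) = Add(1, Mul(Rational(-1, 3), r)))
Function('d')(E, g) = Add(Rational(2, 3), Mul(3, E)) (Function('d')(E, g) = Add(Mul(3, E), Add(1, Mul(Rational(-1, 3), 1))) = Add(Mul(3, E), Add(1, Rational(-1, 3))) = Add(Mul(3, E), Rational(2, 3)) = Add(Rational(2, 3), Mul(3, E)))
Mul(Add(q, 10), Function('d')(9, 6)) = Mul(Add(74, 10), Add(Rational(2, 3), Mul(3, 9))) = Mul(84, Add(Rational(2, 3), 27)) = Mul(84, Rational(83, 3)) = 2324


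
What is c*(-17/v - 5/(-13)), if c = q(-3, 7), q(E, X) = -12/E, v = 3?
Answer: -824/39 ≈ -21.128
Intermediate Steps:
c = 4 (c = -12/(-3) = -12*(-1/3) = 4)
c*(-17/v - 5/(-13)) = 4*(-17/3 - 5/(-13)) = 4*(-17*1/3 - 5*(-1/13)) = 4*(-17/3 + 5/13) = 4*(-206/39) = -824/39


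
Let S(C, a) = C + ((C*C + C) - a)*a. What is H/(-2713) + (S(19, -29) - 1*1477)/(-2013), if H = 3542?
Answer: 29004401/5461269 ≈ 5.3109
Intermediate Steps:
S(C, a) = C + a*(C + C**2 - a) (S(C, a) = C + ((C**2 + C) - a)*a = C + ((C + C**2) - a)*a = C + (C + C**2 - a)*a = C + a*(C + C**2 - a))
H/(-2713) + (S(19, -29) - 1*1477)/(-2013) = 3542/(-2713) + ((19 - 1*(-29)**2 + 19*(-29) - 29*19**2) - 1*1477)/(-2013) = 3542*(-1/2713) + ((19 - 1*841 - 551 - 29*361) - 1477)*(-1/2013) = -3542/2713 + ((19 - 841 - 551 - 10469) - 1477)*(-1/2013) = -3542/2713 + (-11842 - 1477)*(-1/2013) = -3542/2713 - 13319*(-1/2013) = -3542/2713 + 13319/2013 = 29004401/5461269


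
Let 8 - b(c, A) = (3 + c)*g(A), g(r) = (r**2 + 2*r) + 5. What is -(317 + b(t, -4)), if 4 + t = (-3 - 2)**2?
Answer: -13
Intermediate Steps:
g(r) = 5 + r**2 + 2*r
t = 21 (t = -4 + (-3 - 2)**2 = -4 + (-5)**2 = -4 + 25 = 21)
b(c, A) = 8 - (3 + c)*(5 + A**2 + 2*A)
-(317 + b(t, -4)) = -(317 + (-7 - 6*(-4) - 3*(-4)**2 - 1*21*(5 + (-4)**2 + 2*(-4)))) = -(317 + (-7 + 24 - 3*16 - 1*21*(5 + 16 - 8))) = -(317 + (-7 + 24 - 48 - 1*21*13)) = -(317 + (-7 + 24 - 48 - 273)) = -(317 - 304) = -1*13 = -13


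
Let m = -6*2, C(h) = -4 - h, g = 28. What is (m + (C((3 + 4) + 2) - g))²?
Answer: 2809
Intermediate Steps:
m = -12
(m + (C((3 + 4) + 2) - g))² = (-12 + ((-4 - ((3 + 4) + 2)) - 1*28))² = (-12 + ((-4 - (7 + 2)) - 28))² = (-12 + ((-4 - 1*9) - 28))² = (-12 + ((-4 - 9) - 28))² = (-12 + (-13 - 28))² = (-12 - 41)² = (-53)² = 2809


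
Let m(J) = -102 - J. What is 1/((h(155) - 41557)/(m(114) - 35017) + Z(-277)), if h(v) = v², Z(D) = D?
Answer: -35233/9742009 ≈ -0.0036166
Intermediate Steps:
1/((h(155) - 41557)/(m(114) - 35017) + Z(-277)) = 1/((155² - 41557)/((-102 - 1*114) - 35017) - 277) = 1/((24025 - 41557)/((-102 - 114) - 35017) - 277) = 1/(-17532/(-216 - 35017) - 277) = 1/(-17532/(-35233) - 277) = 1/(-17532*(-1/35233) - 277) = 1/(17532/35233 - 277) = 1/(-9742009/35233) = -35233/9742009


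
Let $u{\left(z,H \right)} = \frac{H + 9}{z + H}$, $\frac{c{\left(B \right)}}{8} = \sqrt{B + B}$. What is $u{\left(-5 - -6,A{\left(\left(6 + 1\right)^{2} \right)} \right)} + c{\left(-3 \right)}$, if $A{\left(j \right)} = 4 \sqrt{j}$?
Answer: $\frac{37}{29} + 8 i \sqrt{6} \approx 1.2759 + 19.596 i$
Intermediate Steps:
$c{\left(B \right)} = 8 \sqrt{2} \sqrt{B}$ ($c{\left(B \right)} = 8 \sqrt{B + B} = 8 \sqrt{2 B} = 8 \sqrt{2} \sqrt{B}$)
$u{\left(z,H \right)} = \frac{9 + H}{H + z}$
$u{\left(-5 - -6,A{\left(\left(6 + 1\right)^{2} \right)} \right)} + c{\left(-3 \right)} = \frac{9 + 4 \sqrt{\left(6 + 1\right)^{2}}}{4 \sqrt{\left(6 + 1\right)^{2}} - -1} + 8 \sqrt{2} \sqrt{-3} = \frac{9 + 4 \sqrt{7^{2}}}{4 \sqrt{7^{2}} + \left(-5 + 6\right)} + 8 \sqrt{2} i \sqrt{3} = \frac{9 + 4 \sqrt{49}}{4 \sqrt{49} + 1} + 8 i \sqrt{6} = \frac{9 + 4 \cdot 7}{4 \cdot 7 + 1} + 8 i \sqrt{6} = \frac{9 + 28}{28 + 1} + 8 i \sqrt{6} = \frac{1}{29} \cdot 37 + 8 i \sqrt{6} = \frac{37}{29} + 8 i \sqrt{6}$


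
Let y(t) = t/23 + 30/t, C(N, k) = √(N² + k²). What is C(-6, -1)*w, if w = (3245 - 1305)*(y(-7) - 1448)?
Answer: -453701980*√37/161 ≈ -1.7141e+7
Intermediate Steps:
y(t) = 30/t + t/23 (y(t) = t*(1/23) + 30/t = t/23 + 30/t = 30/t + t/23)
w = -453701980/161 (w = (3245 - 1305)*((30/(-7) + (1/23)*(-7)) - 1448) = 1940*((30*(-⅐) - 7/23) - 1448) = 1940*((-30/7 - 7/23) - 1448) = 1940*(-739/161 - 1448) = 1940*(-233867/161) = -453701980/161 ≈ -2.8180e+6)
C(-6, -1)*w = √((-6)² + (-1)²)*(-453701980/161) = √(36 + 1)*(-453701980/161) = √37*(-453701980/161) = -453701980*√37/161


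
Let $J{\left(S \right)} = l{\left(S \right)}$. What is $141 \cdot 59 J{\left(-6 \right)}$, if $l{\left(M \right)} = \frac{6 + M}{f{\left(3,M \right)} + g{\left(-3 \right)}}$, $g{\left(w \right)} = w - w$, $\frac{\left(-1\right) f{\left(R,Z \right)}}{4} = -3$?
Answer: $0$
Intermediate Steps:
$f{\left(R,Z \right)} = 12$ ($f{\left(R,Z \right)} = \left(-4\right) \left(-3\right) = 12$)
$g{\left(w \right)} = 0$
$l{\left(M \right)} = \frac{1}{2} + \frac{M}{12}$ ($l{\left(M \right)} = \frac{6 + M}{12 + 0} = \frac{6 + M}{12} = \left(6 + M\right) \frac{1}{12} = \frac{1}{2} + \frac{M}{12}$)
$J{\left(S \right)} = \frac{1}{2} + \frac{S}{12}$
$141 \cdot 59 J{\left(-6 \right)} = 141 \cdot 59 \left(\frac{1}{2} + \frac{1}{12} \left(-6\right)\right) = 8319 \left(\frac{1}{2} - \frac{1}{2}\right) = 8319 \cdot 0 = 0$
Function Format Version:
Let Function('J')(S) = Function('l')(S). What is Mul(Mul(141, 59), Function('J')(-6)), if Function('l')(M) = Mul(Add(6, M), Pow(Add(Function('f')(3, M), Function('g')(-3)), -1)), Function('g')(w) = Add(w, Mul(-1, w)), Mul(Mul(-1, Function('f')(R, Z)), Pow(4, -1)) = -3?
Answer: 0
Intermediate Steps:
Function('f')(R, Z) = 12 (Function('f')(R, Z) = Mul(-4, -3) = 12)
Function('g')(w) = 0
Function('l')(M) = Add(Rational(1, 2), Mul(Rational(1, 12), M)) (Function('l')(M) = Mul(Add(6, M), Pow(Add(12, 0), -1)) = Mul(Add(6, M), Pow(12, -1)) = Mul(Add(6, M), Rational(1, 12)) = Add(Rational(1, 2), Mul(Rational(1, 12), M)))
Function('J')(S) = Add(Rational(1, 2), Mul(Rational(1, 12), S))
Mul(Mul(141, 59), Function('J')(-6)) = Mul(Mul(141, 59), Add(Rational(1, 2), Mul(Rational(1, 12), -6))) = Mul(8319, Add(Rational(1, 2), Rational(-1, 2))) = Mul(8319, 0) = 0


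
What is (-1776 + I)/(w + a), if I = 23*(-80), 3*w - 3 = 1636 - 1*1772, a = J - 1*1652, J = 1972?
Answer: -10848/827 ≈ -13.117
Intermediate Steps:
a = 320 (a = 1972 - 1*1652 = 1972 - 1652 = 320)
w = -133/3 (w = 1 + (1636 - 1*1772)/3 = 1 + (1636 - 1772)/3 = 1 + (⅓)*(-136) = 1 - 136/3 = -133/3 ≈ -44.333)
I = -1840
(-1776 + I)/(w + a) = (-1776 - 1840)/(-133/3 + 320) = -3616/827/3 = -3616*3/827 = -10848/827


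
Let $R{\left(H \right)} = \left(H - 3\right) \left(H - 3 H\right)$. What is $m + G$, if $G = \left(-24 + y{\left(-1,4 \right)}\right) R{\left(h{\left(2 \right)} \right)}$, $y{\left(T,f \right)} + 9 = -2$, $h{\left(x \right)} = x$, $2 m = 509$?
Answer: $\frac{229}{2} \approx 114.5$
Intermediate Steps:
$m = \frac{509}{2}$ ($m = \frac{1}{2} \cdot 509 = \frac{509}{2} \approx 254.5$)
$y{\left(T,f \right)} = -11$ ($y{\left(T,f \right)} = -9 - 2 = -11$)
$R{\left(H \right)} = - 2 H \left(-3 + H\right)$ ($R{\left(H \right)} = \left(-3 + H\right) \left(- 2 H\right) = - 2 H \left(-3 + H\right)$)
$G = -140$ ($G = \left(-24 - 11\right) 2 \cdot 2 \left(3 - 2\right) = - 35 \cdot 2 \cdot 2 \left(3 - 2\right) = - 35 \cdot 2 \cdot 2 \cdot 1 = \left(-35\right) 4 = -140$)
$m + G = \frac{509}{2} - 140 = \frac{229}{2}$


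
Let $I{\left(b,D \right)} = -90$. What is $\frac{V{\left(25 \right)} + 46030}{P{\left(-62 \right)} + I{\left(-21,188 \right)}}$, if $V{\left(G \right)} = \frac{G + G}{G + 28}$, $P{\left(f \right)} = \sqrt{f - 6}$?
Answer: $- \frac{27445950}{54113} - \frac{609910 i \sqrt{17}}{54113} \approx -507.2 - 46.472 i$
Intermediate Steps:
$P{\left(f \right)} = \sqrt{-6 + f}$
$V{\left(G \right)} = \frac{2 G}{28 + G}$
$\frac{V{\left(25 \right)} + 46030}{P{\left(-62 \right)} + I{\left(-21,188 \right)}} = \frac{2 \cdot 25 \frac{1}{28 + 25} + 46030}{\sqrt{-6 - 62} - 90} = \frac{2 \cdot 25 \cdot \frac{1}{53} + 46030}{\sqrt{-68} - 90} = \frac{2 \cdot 25 \cdot \frac{1}{53} + 46030}{2 i \sqrt{17} - 90} = \frac{\frac{50}{53} + 46030}{-90 + 2 i \sqrt{17}} = \frac{2439640}{53 \left(-90 + 2 i \sqrt{17}\right)}$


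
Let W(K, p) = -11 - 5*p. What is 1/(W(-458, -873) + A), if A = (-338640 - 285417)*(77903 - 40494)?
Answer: -1/23345343959 ≈ -4.2835e-11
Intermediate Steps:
A = -23345348313 (A = -624057*37409 = -23345348313)
1/(W(-458, -873) + A) = 1/((-11 - 5*(-873)) - 23345348313) = 1/((-11 + 4365) - 23345348313) = 1/(4354 - 23345348313) = 1/(-23345343959) = -1/23345343959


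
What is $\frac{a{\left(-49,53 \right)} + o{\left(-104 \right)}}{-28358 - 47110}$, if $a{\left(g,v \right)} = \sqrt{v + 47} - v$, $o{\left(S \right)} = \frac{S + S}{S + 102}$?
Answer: $- \frac{61}{75468} \approx -0.00080829$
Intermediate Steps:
$o{\left(S \right)} = \frac{2 S}{102 + S}$
$a{\left(g,v \right)} = \sqrt{47 + v} - v$
$\frac{a{\left(-49,53 \right)} + o{\left(-104 \right)}}{-28358 - 47110} = \frac{\left(\sqrt{47 + 53} - 53\right) + 2 \left(-104\right) \frac{1}{102 - 104}}{-28358 - 47110} = \frac{\left(\sqrt{100} - 53\right) + 2 \left(-104\right) \frac{1}{-2}}{-75468} = \left(\left(10 - 53\right) + 2 \left(-104\right) \left(- \frac{1}{2}\right)\right) \left(- \frac{1}{75468}\right) = \left(-43 + 104\right) \left(- \frac{1}{75468}\right) = 61 \left(- \frac{1}{75468}\right) = - \frac{61}{75468}$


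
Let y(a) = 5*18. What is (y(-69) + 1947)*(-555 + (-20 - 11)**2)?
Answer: 827022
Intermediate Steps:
y(a) = 90
(y(-69) + 1947)*(-555 + (-20 - 11)**2) = (90 + 1947)*(-555 + (-20 - 11)**2) = 2037*(-555 + (-31)**2) = 2037*(-555 + 961) = 2037*406 = 827022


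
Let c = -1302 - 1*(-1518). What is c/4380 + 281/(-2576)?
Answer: -56197/940240 ≈ -0.059769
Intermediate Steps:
c = 216 (c = -1302 + 1518 = 216)
c/4380 + 281/(-2576) = 216/4380 + 281/(-2576) = 216*(1/4380) + 281*(-1/2576) = 18/365 - 281/2576 = -56197/940240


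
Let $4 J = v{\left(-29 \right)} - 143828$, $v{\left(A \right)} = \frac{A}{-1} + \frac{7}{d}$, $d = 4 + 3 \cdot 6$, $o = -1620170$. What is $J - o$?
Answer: $\frac{139411389}{88} \approx 1.5842 \cdot 10^{6}$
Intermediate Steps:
$d = 22$ ($d = 4 + 18 = 22$)
$v{\left(A \right)} = \frac{7}{22} - A$ ($v{\left(A \right)} = \frac{A}{-1} + \frac{7}{22} = A \left(-1\right) + 7 \cdot \frac{1}{22} = - A + \frac{7}{22} = \frac{7}{22} - A$)
$J = - \frac{3163571}{88}$ ($J = \frac{\left(\frac{7}{22} - -29\right) - 143828}{4} = \frac{\left(\frac{7}{22} + 29\right) - 143828}{4} = \frac{\frac{645}{22} - 143828}{4} = \frac{1}{4} \left(- \frac{3163571}{22}\right) = - \frac{3163571}{88} \approx -35950.0$)
$J - o = - \frac{3163571}{88} - -1620170 = - \frac{3163571}{88} + 1620170 = \frac{139411389}{88}$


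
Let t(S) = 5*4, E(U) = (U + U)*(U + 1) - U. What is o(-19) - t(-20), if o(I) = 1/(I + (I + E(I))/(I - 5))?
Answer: -1902/95 ≈ -20.021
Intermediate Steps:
E(U) = -U + 2*U*(1 + U) (E(U) = (2*U)*(1 + U) - U = 2*U*(1 + U) - U = -U + 2*U*(1 + U))
t(S) = 20
o(I) = 1/(I + (I + I*(1 + 2*I))/(-5 + I)) (o(I) = 1/(I + (I + I*(1 + 2*I))/(I - 5)) = 1/(I + (I + I*(1 + 2*I))/(-5 + I)))
o(-19) - t(-20) = (⅓)*(-5 - 19)/(-19*(-1 - 19)) - 1*20 = (⅓)*(-1/19)*(-24)/(-20) - 20 = (⅓)*(-1/19)*(-1/20)*(-24) - 20 = -2/95 - 20 = -1902/95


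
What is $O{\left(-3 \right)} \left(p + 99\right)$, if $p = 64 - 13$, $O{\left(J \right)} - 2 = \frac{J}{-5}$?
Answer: $390$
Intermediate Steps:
$O{\left(J \right)} = 2 - \frac{J}{5}$ ($O{\left(J \right)} = 2 + \frac{J}{-5} = 2 + J \left(- \frac{1}{5}\right) = 2 - \frac{J}{5}$)
$p = 51$ ($p = 64 - 13 = 51$)
$O{\left(-3 \right)} \left(p + 99\right) = \left(2 - - \frac{3}{5}\right) \left(51 + 99\right) = \left(2 + \frac{3}{5}\right) 150 = \frac{13}{5} \cdot 150 = 390$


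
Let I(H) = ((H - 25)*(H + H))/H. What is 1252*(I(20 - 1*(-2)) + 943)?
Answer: 1173124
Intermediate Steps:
I(H) = -50 + 2*H (I(H) = ((-25 + H)*(2*H))/H = (2*H*(-25 + H))/H = -50 + 2*H)
1252*(I(20 - 1*(-2)) + 943) = 1252*((-50 + 2*(20 - 1*(-2))) + 943) = 1252*((-50 + 2*(20 + 2)) + 943) = 1252*((-50 + 2*22) + 943) = 1252*((-50 + 44) + 943) = 1252*(-6 + 943) = 1252*937 = 1173124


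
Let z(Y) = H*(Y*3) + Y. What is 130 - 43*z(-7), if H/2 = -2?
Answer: -3181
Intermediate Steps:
H = -4 (H = 2*(-2) = -4)
z(Y) = -11*Y (z(Y) = -4*Y*3 + Y = -12*Y + Y = -11*Y)
130 - 43*z(-7) = 130 - (-473)*(-7) = 130 - 43*77 = 130 - 3311 = -3181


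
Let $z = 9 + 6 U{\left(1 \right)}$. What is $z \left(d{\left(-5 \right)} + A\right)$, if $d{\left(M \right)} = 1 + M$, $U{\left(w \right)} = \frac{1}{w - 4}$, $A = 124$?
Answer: $840$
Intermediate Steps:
$U{\left(w \right)} = \frac{1}{-4 + w}$
$z = 7$ ($z = 9 + \frac{6}{-4 + 1} = 9 + \frac{6}{-3} = 9 + 6 \left(- \frac{1}{3}\right) = 9 - 2 = 7$)
$z \left(d{\left(-5 \right)} + A\right) = 7 \left(\left(1 - 5\right) + 124\right) = 7 \left(-4 + 124\right) = 7 \cdot 120 = 840$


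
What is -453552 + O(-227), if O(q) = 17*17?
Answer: -453263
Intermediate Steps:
O(q) = 289
-453552 + O(-227) = -453552 + 289 = -453263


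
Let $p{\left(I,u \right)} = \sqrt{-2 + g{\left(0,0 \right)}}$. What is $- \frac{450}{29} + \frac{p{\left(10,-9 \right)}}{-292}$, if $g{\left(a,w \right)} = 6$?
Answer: $- \frac{65729}{4234} \approx -15.524$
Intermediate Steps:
$p{\left(I,u \right)} = 2$ ($p{\left(I,u \right)} = \sqrt{-2 + 6} = \sqrt{4} = 2$)
$- \frac{450}{29} + \frac{p{\left(10,-9 \right)}}{-292} = - \frac{450}{29} + \frac{2}{-292} = \left(-450\right) \frac{1}{29} + 2 \left(- \frac{1}{292}\right) = - \frac{450}{29} - \frac{1}{146} = - \frac{65729}{4234}$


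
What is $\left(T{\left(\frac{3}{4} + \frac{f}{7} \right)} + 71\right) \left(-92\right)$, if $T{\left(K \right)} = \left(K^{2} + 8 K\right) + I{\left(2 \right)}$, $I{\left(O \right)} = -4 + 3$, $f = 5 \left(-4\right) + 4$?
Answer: $- \frac{1083231}{196} \approx -5526.7$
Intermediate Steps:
$f = -16$ ($f = -20 + 4 = -16$)
$I{\left(O \right)} = -1$
$T{\left(K \right)} = -1 + K^{2} + 8 K$ ($T{\left(K \right)} = \left(K^{2} + 8 K\right) - 1 = -1 + K^{2} + 8 K$)
$\left(T{\left(\frac{3}{4} + \frac{f}{7} \right)} + 71\right) \left(-92\right) = \left(\left(-1 + \left(\frac{3}{4} - \frac{16}{7}\right)^{2} + 8 \left(\frac{3}{4} - \frac{16}{7}\right)\right) + 71\right) \left(-92\right) = \left(\left(-1 + \left(- \frac{43}{28}\right)^{2} + 8 \left(- \frac{43}{28}\right)\right) + 71\right) \left(-92\right) = \left(\left(-1 + \frac{1849}{784} - \frac{86}{7}\right) + 71\right) \left(-92\right) = \left(- \frac{8567}{784} + 71\right) \left(-92\right) = \frac{47097}{784} \left(-92\right) = - \frac{1083231}{196}$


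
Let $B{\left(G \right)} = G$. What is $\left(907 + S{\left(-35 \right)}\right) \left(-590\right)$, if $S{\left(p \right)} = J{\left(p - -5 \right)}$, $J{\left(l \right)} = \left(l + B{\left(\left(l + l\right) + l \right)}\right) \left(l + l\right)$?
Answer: $-4783130$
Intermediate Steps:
$J{\left(l \right)} = 8 l^{2}$ ($J{\left(l \right)} = \left(l + \left(\left(l + l\right) + l\right)\right) \left(l + l\right) = \left(l + \left(2 l + l\right)\right) 2 l = \left(l + 3 l\right) 2 l = 4 l 2 l = 8 l^{2}$)
$S{\left(p \right)} = 8 \left(5 + p\right)^{2}$ ($S{\left(p \right)} = 8 \left(p - -5\right)^{2} = 8 \left(p + 5\right)^{2} = 8 \left(5 + p\right)^{2}$)
$\left(907 + S{\left(-35 \right)}\right) \left(-590\right) = \left(907 + 8 \left(5 - 35\right)^{2}\right) \left(-590\right) = \left(907 + 8 \left(-30\right)^{2}\right) \left(-590\right) = \left(907 + 8 \cdot 900\right) \left(-590\right) = \left(907 + 7200\right) \left(-590\right) = 8107 \left(-590\right) = -4783130$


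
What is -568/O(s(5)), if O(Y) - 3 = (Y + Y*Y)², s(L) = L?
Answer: -568/903 ≈ -0.62901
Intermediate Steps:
O(Y) = 3 + (Y + Y²)² (O(Y) = 3 + (Y + Y*Y)² = 3 + (Y + Y²)²)
-568/O(s(5)) = -568/(3 + 5²*(1 + 5)²) = -568/(3 + 25*6²) = -568/(3 + 25*36) = -568/(3 + 900) = -568/903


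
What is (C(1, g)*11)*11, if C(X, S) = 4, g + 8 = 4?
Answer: 484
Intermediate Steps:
g = -4 (g = -8 + 4 = -4)
(C(1, g)*11)*11 = (4*11)*11 = 44*11 = 484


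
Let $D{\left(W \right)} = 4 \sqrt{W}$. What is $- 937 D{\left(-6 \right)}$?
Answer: $- 3748 i \sqrt{6} \approx - 9180.7 i$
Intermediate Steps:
$- 937 D{\left(-6 \right)} = - 937 \cdot 4 \sqrt{-6} = - 937 \cdot 4 i \sqrt{6} = - 3748 i \sqrt{6}$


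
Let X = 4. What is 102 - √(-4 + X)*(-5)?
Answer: 102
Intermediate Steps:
102 - √(-4 + X)*(-5) = 102 - √(-4 + 4)*(-5) = 102 - √0*(-5) = 102 - 0*(-5) = 102 - 1*0 = 102 + 0 = 102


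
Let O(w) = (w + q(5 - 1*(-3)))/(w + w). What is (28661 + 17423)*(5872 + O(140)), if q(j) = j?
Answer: 9472036234/35 ≈ 2.7063e+8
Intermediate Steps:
O(w) = (8 + w)/(2*w) (O(w) = (w + (5 - 1*(-3)))/(w + w) = (w + (5 + 3))/((2*w)) = (w + 8)*(1/(2*w)) = (8 + w)*(1/(2*w)) = (8 + w)/(2*w))
(28661 + 17423)*(5872 + O(140)) = (28661 + 17423)*(5872 + (½)*(8 + 140)/140) = 46084*(5872 + (½)*(1/140)*148) = 46084*(5872 + 37/70) = 46084*(411077/70) = 9472036234/35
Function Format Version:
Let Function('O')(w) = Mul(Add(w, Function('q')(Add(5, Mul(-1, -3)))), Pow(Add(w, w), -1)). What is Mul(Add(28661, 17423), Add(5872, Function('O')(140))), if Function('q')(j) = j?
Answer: Rational(9472036234, 35) ≈ 2.7063e+8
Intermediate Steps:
Function('O')(w) = Mul(Rational(1, 2), Pow(w, -1), Add(8, w)) (Function('O')(w) = Mul(Add(w, Add(5, Mul(-1, -3))), Pow(Add(w, w), -1)) = Mul(Add(w, Add(5, 3)), Pow(Mul(2, w), -1)) = Mul(Add(w, 8), Mul(Rational(1, 2), Pow(w, -1))) = Mul(Add(8, w), Mul(Rational(1, 2), Pow(w, -1))) = Mul(Rational(1, 2), Pow(w, -1), Add(8, w)))
Mul(Add(28661, 17423), Add(5872, Function('O')(140))) = Mul(Add(28661, 17423), Add(5872, Mul(Rational(1, 2), Pow(140, -1), Add(8, 140)))) = Mul(46084, Add(5872, Mul(Rational(1, 2), Rational(1, 140), 148))) = Mul(46084, Add(5872, Rational(37, 70))) = Mul(46084, Rational(411077, 70)) = Rational(9472036234, 35)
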